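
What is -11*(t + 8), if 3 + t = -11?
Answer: 66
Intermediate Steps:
t = -14 (t = -3 - 11 = -14)
-11*(t + 8) = -11*(-14 + 8) = -11*(-6) = 66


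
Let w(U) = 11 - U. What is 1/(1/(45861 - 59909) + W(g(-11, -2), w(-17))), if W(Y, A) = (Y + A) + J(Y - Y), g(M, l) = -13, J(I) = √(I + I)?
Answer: 14048/210719 ≈ 0.066667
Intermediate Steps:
J(I) = √2*√I (J(I) = √(2*I) = √2*√I)
W(Y, A) = A + Y (W(Y, A) = (Y + A) + √2*√(Y - Y) = (A + Y) + √2*√0 = (A + Y) + √2*0 = (A + Y) + 0 = A + Y)
1/(1/(45861 - 59909) + W(g(-11, -2), w(-17))) = 1/(1/(45861 - 59909) + ((11 - 1*(-17)) - 13)) = 1/(1/(-14048) + ((11 + 17) - 13)) = 1/(-1/14048 + (28 - 13)) = 1/(-1/14048 + 15) = 1/(210719/14048) = 14048/210719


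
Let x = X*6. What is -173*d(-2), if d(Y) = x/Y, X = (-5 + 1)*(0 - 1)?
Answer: 2076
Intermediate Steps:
X = 4 (X = -4*(-1) = 4)
x = 24 (x = 4*6 = 24)
d(Y) = 24/Y
-173*d(-2) = -4152/(-2) = -4152*(-1)/2 = -173*(-12) = 2076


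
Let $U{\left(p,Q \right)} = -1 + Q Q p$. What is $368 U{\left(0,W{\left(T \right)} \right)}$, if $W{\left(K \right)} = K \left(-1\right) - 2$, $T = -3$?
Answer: $-368$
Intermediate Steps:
$W{\left(K \right)} = -2 - K$ ($W{\left(K \right)} = - K - 2 = -2 - K$)
$U{\left(p,Q \right)} = -1 + p Q^{2}$ ($U{\left(p,Q \right)} = -1 + Q^{2} p = -1 + p Q^{2}$)
$368 U{\left(0,W{\left(T \right)} \right)} = 368 \left(-1 + 0 \left(-2 - -3\right)^{2}\right) = 368 \left(-1 + 0 \left(-2 + 3\right)^{2}\right) = 368 \left(-1 + 0 \cdot 1^{2}\right) = 368 \left(-1 + 0 \cdot 1\right) = 368 \left(-1 + 0\right) = 368 \left(-1\right) = -368$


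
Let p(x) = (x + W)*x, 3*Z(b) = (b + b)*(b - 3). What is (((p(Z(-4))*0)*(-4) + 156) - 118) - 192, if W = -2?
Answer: -154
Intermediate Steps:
Z(b) = 2*b*(-3 + b)/3 (Z(b) = ((b + b)*(b - 3))/3 = ((2*b)*(-3 + b))/3 = (2*b*(-3 + b))/3 = 2*b*(-3 + b)/3)
p(x) = x*(-2 + x) (p(x) = (x - 2)*x = (-2 + x)*x = x*(-2 + x))
(((p(Z(-4))*0)*(-4) + 156) - 118) - 192 = ((((((⅔)*(-4)*(-3 - 4))*(-2 + (⅔)*(-4)*(-3 - 4)))*0)*(-4) + 156) - 118) - 192 = ((((((⅔)*(-4)*(-7))*(-2 + (⅔)*(-4)*(-7)))*0)*(-4) + 156) - 118) - 192 = ((((56*(-2 + 56/3)/3)*0)*(-4) + 156) - 118) - 192 = (((((56/3)*(50/3))*0)*(-4) + 156) - 118) - 192 = ((((2800/9)*0)*(-4) + 156) - 118) - 192 = ((0*(-4) + 156) - 118) - 192 = ((0 + 156) - 118) - 192 = (156 - 118) - 192 = 38 - 192 = -154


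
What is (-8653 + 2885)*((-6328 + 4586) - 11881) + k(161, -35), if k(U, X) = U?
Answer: 78577625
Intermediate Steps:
(-8653 + 2885)*((-6328 + 4586) - 11881) + k(161, -35) = (-8653 + 2885)*((-6328 + 4586) - 11881) + 161 = -5768*(-1742 - 11881) + 161 = -5768*(-13623) + 161 = 78577464 + 161 = 78577625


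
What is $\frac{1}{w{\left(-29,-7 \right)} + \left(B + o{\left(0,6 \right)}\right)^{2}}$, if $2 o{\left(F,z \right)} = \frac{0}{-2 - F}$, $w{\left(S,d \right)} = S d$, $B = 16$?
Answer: $\frac{1}{459} \approx 0.0021787$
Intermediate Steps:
$o{\left(F,z \right)} = 0$ ($o{\left(F,z \right)} = \frac{0 \frac{1}{-2 - F}}{2} = \frac{1}{2} \cdot 0 = 0$)
$\frac{1}{w{\left(-29,-7 \right)} + \left(B + o{\left(0,6 \right)}\right)^{2}} = \frac{1}{\left(-29\right) \left(-7\right) + \left(16 + 0\right)^{2}} = \frac{1}{203 + 16^{2}} = \frac{1}{203 + 256} = \frac{1}{459}$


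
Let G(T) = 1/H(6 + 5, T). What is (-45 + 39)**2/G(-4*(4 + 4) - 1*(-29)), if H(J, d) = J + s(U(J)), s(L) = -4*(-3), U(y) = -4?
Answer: 828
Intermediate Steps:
s(L) = 12
H(J, d) = 12 + J (H(J, d) = J + 12 = 12 + J)
G(T) = 1/23 (G(T) = 1/(12 + (6 + 5)) = 1/(12 + 11) = 1/23)
(-45 + 39)**2/G(-4*(4 + 4) - 1*(-29)) = (-45 + 39)**2/(1/23) = (-6)**2*23 = 36*23 = 828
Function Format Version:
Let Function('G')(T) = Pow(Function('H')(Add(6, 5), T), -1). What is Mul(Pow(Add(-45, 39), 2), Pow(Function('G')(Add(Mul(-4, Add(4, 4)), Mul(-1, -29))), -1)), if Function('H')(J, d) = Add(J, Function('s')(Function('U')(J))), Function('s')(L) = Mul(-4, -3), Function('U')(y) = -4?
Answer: 828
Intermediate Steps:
Function('s')(L) = 12
Function('H')(J, d) = Add(12, J) (Function('H')(J, d) = Add(J, 12) = Add(12, J))
Function('G')(T) = Rational(1, 23) (Function('G')(T) = Pow(Add(12, Add(6, 5)), -1) = Pow(Add(12, 11), -1) = Pow(23, -1) = Rational(1, 23))
Mul(Pow(Add(-45, 39), 2), Pow(Function('G')(Add(Mul(-4, Add(4, 4)), Mul(-1, -29))), -1)) = Mul(Pow(Add(-45, 39), 2), Pow(Rational(1, 23), -1)) = Mul(Pow(-6, 2), 23) = Mul(36, 23) = 828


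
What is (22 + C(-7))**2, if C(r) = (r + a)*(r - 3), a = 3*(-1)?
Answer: 14884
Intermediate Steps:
a = -3
C(r) = (-3 + r)**2 (C(r) = (r - 3)*(r - 3) = (-3 + r)*(-3 + r) = (-3 + r)**2)
(22 + C(-7))**2 = (22 + (9 + (-7)**2 - 6*(-7)))**2 = (22 + (9 + 49 + 42))**2 = (22 + 100)**2 = 122**2 = 14884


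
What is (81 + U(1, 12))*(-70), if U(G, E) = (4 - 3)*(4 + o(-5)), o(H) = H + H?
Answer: -5250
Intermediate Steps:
o(H) = 2*H
U(G, E) = -6 (U(G, E) = (4 - 3)*(4 + 2*(-5)) = 1*(4 - 10) = 1*(-6) = -6)
(81 + U(1, 12))*(-70) = (81 - 6)*(-70) = 75*(-70) = -5250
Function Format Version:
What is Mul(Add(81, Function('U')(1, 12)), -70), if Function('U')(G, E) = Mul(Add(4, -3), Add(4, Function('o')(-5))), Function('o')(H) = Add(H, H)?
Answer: -5250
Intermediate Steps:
Function('o')(H) = Mul(2, H)
Function('U')(G, E) = -6 (Function('U')(G, E) = Mul(Add(4, -3), Add(4, Mul(2, -5))) = Mul(1, Add(4, -10)) = Mul(1, -6) = -6)
Mul(Add(81, Function('U')(1, 12)), -70) = Mul(Add(81, -6), -70) = Mul(75, -70) = -5250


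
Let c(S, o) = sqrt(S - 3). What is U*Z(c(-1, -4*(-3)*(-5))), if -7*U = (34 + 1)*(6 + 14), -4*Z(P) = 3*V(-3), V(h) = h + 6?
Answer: 225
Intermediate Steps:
V(h) = 6 + h
c(S, o) = sqrt(-3 + S)
Z(P) = -9/4 (Z(P) = -3*(6 - 3)/4 = -3*3/4 = -1/4*9 = -9/4)
U = -100 (U = -(34 + 1)*(6 + 14)/7 = -5*20 = -1/7*700 = -100)
U*Z(c(-1, -4*(-3)*(-5))) = -100*(-9/4) = 225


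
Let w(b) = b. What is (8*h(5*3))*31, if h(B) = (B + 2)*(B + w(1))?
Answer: 67456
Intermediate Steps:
h(B) = (1 + B)*(2 + B) (h(B) = (B + 2)*(B + 1) = (2 + B)*(1 + B) = (1 + B)*(2 + B))
(8*h(5*3))*31 = (8*(2 + (5*3)² + 3*(5*3)))*31 = (8*(2 + 15² + 3*15))*31 = (8*(2 + 225 + 45))*31 = (8*272)*31 = 2176*31 = 67456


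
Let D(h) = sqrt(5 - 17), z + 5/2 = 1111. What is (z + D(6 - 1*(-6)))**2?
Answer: 4915041/4 + 4434*I*sqrt(3) ≈ 1.2288e+6 + 7679.9*I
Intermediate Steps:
z = 2217/2 (z = -5/2 + 1111 = 2217/2 ≈ 1108.5)
D(h) = 2*I*sqrt(3) (D(h) = sqrt(-12) = 2*I*sqrt(3))
(z + D(6 - 1*(-6)))**2 = (2217/2 + 2*I*sqrt(3))**2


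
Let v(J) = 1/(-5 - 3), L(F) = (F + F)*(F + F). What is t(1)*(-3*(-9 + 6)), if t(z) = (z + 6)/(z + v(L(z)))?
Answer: 72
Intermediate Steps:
L(F) = 4*F² (L(F) = (2*F)*(2*F) = 4*F²)
v(J) = -⅛ (v(J) = 1/(-8) = -⅛)
t(z) = (6 + z)/(-⅛ + z) (t(z) = (z + 6)/(z - ⅛) = (6 + z)/(-⅛ + z))
t(1)*(-3*(-9 + 6)) = (8*(6 + 1)/(-1 + 8*1))*(-3*(-9 + 6)) = (8*7/(-1 + 8))*(-3*(-3)) = (8*7/7)*9 = (8*(⅐)*7)*9 = 8*9 = 72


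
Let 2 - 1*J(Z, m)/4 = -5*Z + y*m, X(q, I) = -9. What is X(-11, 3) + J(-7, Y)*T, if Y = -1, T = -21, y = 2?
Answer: 2595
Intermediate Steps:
J(Z, m) = 8 - 8*m + 20*Z (J(Z, m) = 8 - 4*(-5*Z + 2*m) = 8 + (-8*m + 20*Z) = 8 - 8*m + 20*Z)
X(-11, 3) + J(-7, Y)*T = -9 + (8 - 8*(-1) + 20*(-7))*(-21) = -9 + (8 + 8 - 140)*(-21) = -9 - 124*(-21) = -9 + 2604 = 2595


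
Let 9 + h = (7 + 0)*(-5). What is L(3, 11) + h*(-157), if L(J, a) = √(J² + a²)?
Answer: 6908 + √130 ≈ 6919.4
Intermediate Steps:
h = -44 (h = -9 + (7 + 0)*(-5) = -9 + 7*(-5) = -9 - 35 = -44)
L(3, 11) + h*(-157) = √(3² + 11²) - 44*(-157) = √(9 + 121) + 6908 = √130 + 6908 = 6908 + √130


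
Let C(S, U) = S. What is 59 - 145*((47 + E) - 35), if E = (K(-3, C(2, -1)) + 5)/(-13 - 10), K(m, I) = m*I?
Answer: -38808/23 ≈ -1687.3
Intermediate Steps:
K(m, I) = I*m
E = 1/23 (E = (2*(-3) + 5)/(-13 - 10) = (-6 + 5)/(-23) = -1*(-1/23) = 1/23 ≈ 0.043478)
59 - 145*((47 + E) - 35) = 59 - 145*((47 + 1/23) - 35) = 59 - 145*(1082/23 - 35) = 59 - 145*277/23 = 59 - 40165/23 = -38808/23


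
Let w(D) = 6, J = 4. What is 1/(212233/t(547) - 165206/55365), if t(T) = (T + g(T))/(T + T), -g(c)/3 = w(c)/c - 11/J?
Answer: 384332757/160720660806562 ≈ 2.3913e-6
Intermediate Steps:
g(c) = 33/4 - 18/c (g(c) = -3*(6/c - 11/4) = -3*(-11/4 + 6/c) = 33/4 - 18/c)
t(T) = (33/4 + T - 18/T)/(2*T) (t(T) = (T + (33/4 - 18/T))/(T + T) = (33/4 + T - 18/T)/((2*T)) = (33/4 + T - 18/T)*(1/(2*T)) = (33/4 + T - 18/T)/(2*T))
1/(212233/t(547) - 165206/55365) = 1/(212233/(½ - 9/547² + (33/8)/547) - 165206/55365) = 1/(212233/(½ - 9*1/299209 + (33/8)*(1/547)) - 165206*1/55365) = 1/(212233/(½ - 9/299209 + 33/4376) - 165206/55365) = 1/(212233/(1214815/2393672) - 165206/55365) = 1/(212233*(2393672/1214815) - 165206/55365) = 1/(72573741368/173545 - 165206/55365) = 1/(160720660806562/384332757) = 384332757/160720660806562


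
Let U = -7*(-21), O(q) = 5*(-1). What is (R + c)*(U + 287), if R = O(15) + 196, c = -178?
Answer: 5642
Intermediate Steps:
O(q) = -5
U = 147
R = 191 (R = -5 + 196 = 191)
(R + c)*(U + 287) = (191 - 178)*(147 + 287) = 13*434 = 5642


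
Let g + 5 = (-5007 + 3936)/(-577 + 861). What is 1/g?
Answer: -284/2491 ≈ -0.11401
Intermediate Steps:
g = -2491/284 (g = -5 + (-5007 + 3936)/(-577 + 861) = -5 - 1071/284 = -2491/284 ≈ -8.7711)
1/g = 1/(-2491/284) = -284/2491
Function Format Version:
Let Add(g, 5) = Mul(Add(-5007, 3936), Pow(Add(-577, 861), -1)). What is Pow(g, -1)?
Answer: Rational(-284, 2491) ≈ -0.11401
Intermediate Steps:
g = Rational(-2491, 284) (g = Add(-5, Mul(Add(-5007, 3936), Pow(Add(-577, 861), -1))) = Add(-5, Mul(-1071, Pow(284, -1))) = Add(-5, Mul(-1071, Rational(1, 284))) = Add(-5, Rational(-1071, 284)) = Rational(-2491, 284) ≈ -8.7711)
Pow(g, -1) = Pow(Rational(-2491, 284), -1) = Rational(-284, 2491)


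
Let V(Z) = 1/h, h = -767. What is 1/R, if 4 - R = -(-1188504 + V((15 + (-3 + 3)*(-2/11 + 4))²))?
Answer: -767/911579501 ≈ -8.4140e-7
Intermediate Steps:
V(Z) = -1/767 (V(Z) = 1/(-767) = -1/767)
R = -911579501/767 (R = 4 - (-1)*(-1188504 - 1/767) = 4 - (-1)*(-911582569)/767 = 4 - 1*911582569/767 = 4 - 911582569/767 = -911579501/767 ≈ -1.1885e+6)
1/R = 1/(-911579501/767) = -767/911579501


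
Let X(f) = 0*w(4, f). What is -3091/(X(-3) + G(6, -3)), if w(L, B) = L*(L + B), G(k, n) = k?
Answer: -3091/6 ≈ -515.17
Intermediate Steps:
w(L, B) = L*(B + L)
X(f) = 0 (X(f) = 0*(4*(f + 4)) = 0*(4*(4 + f)) = 0*(16 + 4*f) = 0)
-3091/(X(-3) + G(6, -3)) = -3091/(0 + 6) = -3091/6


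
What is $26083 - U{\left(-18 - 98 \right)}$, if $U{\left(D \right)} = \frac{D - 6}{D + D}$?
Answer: $\frac{3025567}{116} \approx 26082.0$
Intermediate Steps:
$U{\left(D \right)} = \frac{-6 + D}{2 D}$
$26083 - U{\left(-18 - 98 \right)} = 26083 - \frac{-6 - 116}{2 \left(-18 - 98\right)} = 26083 - \frac{-6 - 116}{2 \left(-116\right)} = 26083 - \frac{1}{2} \left(- \frac{1}{116}\right) \left(-122\right) = 26083 - \frac{61}{116} = \frac{3025567}{116}$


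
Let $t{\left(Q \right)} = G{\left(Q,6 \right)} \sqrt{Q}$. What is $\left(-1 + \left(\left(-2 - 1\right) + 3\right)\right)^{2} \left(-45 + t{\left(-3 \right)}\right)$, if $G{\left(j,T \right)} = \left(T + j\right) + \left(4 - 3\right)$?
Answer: $-45 + 4 i \sqrt{3} \approx -45.0 + 6.9282 i$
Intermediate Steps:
$G{\left(j,T \right)} = 1 + T + j$ ($G{\left(j,T \right)} = \left(T + j\right) + \left(4 - 3\right) = \left(T + j\right) + 1 = 1 + T + j$)
$t{\left(Q \right)} = \sqrt{Q} \left(7 + Q\right)$ ($t{\left(Q \right)} = \left(1 + 6 + Q\right) \sqrt{Q} = \left(7 + Q\right) \sqrt{Q} = \sqrt{Q} \left(7 + Q\right)$)
$\left(-1 + \left(\left(-2 - 1\right) + 3\right)\right)^{2} \left(-45 + t{\left(-3 \right)}\right) = \left(-1 + \left(\left(-2 - 1\right) + 3\right)\right)^{2} \left(-45 + \sqrt{-3} \left(7 - 3\right)\right) = \left(-1 + \left(-3 + 3\right)\right)^{2} \left(-45 + i \sqrt{3} \cdot 4\right) = \left(-1 + 0\right)^{2} \left(-45 + 4 i \sqrt{3}\right) = \left(-1\right)^{2} \left(-45 + 4 i \sqrt{3}\right) = 1 \left(-45 + 4 i \sqrt{3}\right) = -45 + 4 i \sqrt{3}$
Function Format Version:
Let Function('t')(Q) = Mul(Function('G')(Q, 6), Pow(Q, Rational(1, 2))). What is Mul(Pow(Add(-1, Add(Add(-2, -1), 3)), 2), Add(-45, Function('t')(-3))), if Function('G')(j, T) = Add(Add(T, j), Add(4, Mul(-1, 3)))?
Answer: Add(-45, Mul(4, I, Pow(3, Rational(1, 2)))) ≈ Add(-45.000, Mul(6.9282, I))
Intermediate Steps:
Function('G')(j, T) = Add(1, T, j) (Function('G')(j, T) = Add(Add(T, j), Add(4, -3)) = Add(Add(T, j), 1) = Add(1, T, j))
Function('t')(Q) = Mul(Pow(Q, Rational(1, 2)), Add(7, Q)) (Function('t')(Q) = Mul(Add(1, 6, Q), Pow(Q, Rational(1, 2))) = Mul(Add(7, Q), Pow(Q, Rational(1, 2))) = Mul(Pow(Q, Rational(1, 2)), Add(7, Q)))
Mul(Pow(Add(-1, Add(Add(-2, -1), 3)), 2), Add(-45, Function('t')(-3))) = Mul(Pow(Add(-1, Add(Add(-2, -1), 3)), 2), Add(-45, Mul(Pow(-3, Rational(1, 2)), Add(7, -3)))) = Mul(Pow(Add(-1, Add(-3, 3)), 2), Add(-45, Mul(Mul(I, Pow(3, Rational(1, 2))), 4))) = Mul(Pow(Add(-1, 0), 2), Add(-45, Mul(4, I, Pow(3, Rational(1, 2))))) = Mul(Pow(-1, 2), Add(-45, Mul(4, I, Pow(3, Rational(1, 2))))) = Mul(1, Add(-45, Mul(4, I, Pow(3, Rational(1, 2))))) = Add(-45, Mul(4, I, Pow(3, Rational(1, 2))))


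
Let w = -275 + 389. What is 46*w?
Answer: 5244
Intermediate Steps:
w = 114
46*w = 46*114 = 5244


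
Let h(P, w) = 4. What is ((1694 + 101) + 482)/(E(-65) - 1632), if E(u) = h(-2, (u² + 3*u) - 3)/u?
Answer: -13455/9644 ≈ -1.3952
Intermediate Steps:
E(u) = 4/u
((1694 + 101) + 482)/(E(-65) - 1632) = ((1694 + 101) + 482)/(4/(-65) - 1632) = (1795 + 482)/(4*(-1/65) - 1632) = 2277/(-4/65 - 1632) = 2277/(-106084/65) = 2277*(-65/106084) = -13455/9644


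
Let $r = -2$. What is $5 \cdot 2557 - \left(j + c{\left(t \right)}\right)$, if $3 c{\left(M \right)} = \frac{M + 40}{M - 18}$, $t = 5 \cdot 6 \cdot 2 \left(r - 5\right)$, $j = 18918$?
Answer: $- \frac{4029571}{657} \approx -6133.3$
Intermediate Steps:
$t = -420$ ($t = 5 \cdot 6 \cdot 2 \left(-2 - 5\right) = 30 \cdot 2 \left(-7\right) = 60 \left(-7\right) = -420$)
$c{\left(M \right)} = \frac{40 + M}{3 \left(-18 + M\right)}$ ($c{\left(M \right)} = \frac{\left(M + 40\right) \frac{1}{M - 18}}{3} = \frac{\left(40 + M\right) \frac{1}{-18 + M}}{3} = \frac{\frac{1}{-18 + M} \left(40 + M\right)}{3} = \frac{40 + M}{3 \left(-18 + M\right)}$)
$5 \cdot 2557 - \left(j + c{\left(t \right)}\right) = 5 \cdot 2557 - \left(18918 + \frac{40 - 420}{3 \left(-18 - 420\right)}\right) = 12785 - \left(18918 + \frac{1}{3} \frac{1}{-438} \left(-380\right)\right) = 12785 - \left(18918 + \frac{1}{3} \left(- \frac{1}{438}\right) \left(-380\right)\right) = 12785 - \left(18918 + \frac{190}{657}\right) = 12785 - \frac{12429316}{657} = - \frac{4029571}{657}$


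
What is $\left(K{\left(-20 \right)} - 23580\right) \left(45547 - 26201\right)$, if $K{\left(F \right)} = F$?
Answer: $-456565600$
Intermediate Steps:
$\left(K{\left(-20 \right)} - 23580\right) \left(45547 - 26201\right) = \left(-20 - 23580\right) \left(45547 - 26201\right) = \left(-23600\right) 19346 = -456565600$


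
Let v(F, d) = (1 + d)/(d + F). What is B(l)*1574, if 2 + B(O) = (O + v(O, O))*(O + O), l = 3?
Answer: 31480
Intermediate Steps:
v(F, d) = (1 + d)/(F + d)
B(O) = -2 + 2*O*(O + (1 + O)/(2*O)) (B(O) = -2 + (O + (1 + O)/(O + O))*(O + O) = -2 + (O + (1 + O)/((2*O)))*(2*O) = -2 + (O + (1/(2*O))*(1 + O))*(2*O) = -2 + (O + (1 + O)/(2*O))*(2*O) = -2 + 2*O*(O + (1 + O)/(2*O)))
B(l)*1574 = (-1 + 3 + 2*3²)*1574 = (-1 + 3 + 2*9)*1574 = (-1 + 3 + 18)*1574 = 20*1574 = 31480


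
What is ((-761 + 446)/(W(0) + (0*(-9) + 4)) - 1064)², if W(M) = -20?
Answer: 279190681/256 ≈ 1.0906e+6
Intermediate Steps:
((-761 + 446)/(W(0) + (0*(-9) + 4)) - 1064)² = ((-761 + 446)/(-20 + (0*(-9) + 4)) - 1064)² = (-315/(-20 + (0 + 4)) - 1064)² = (-315/(-20 + 4) - 1064)² = (-315/(-16) - 1064)² = (-315*(-1/16) - 1064)² = (315/16 - 1064)² = (-16709/16)² = 279190681/256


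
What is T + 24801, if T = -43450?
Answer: -18649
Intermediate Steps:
T + 24801 = -43450 + 24801 = -18649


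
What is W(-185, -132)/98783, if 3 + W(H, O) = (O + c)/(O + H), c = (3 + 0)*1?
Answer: -822/31314211 ≈ -2.6250e-5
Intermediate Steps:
c = 3 (c = 3*1 = 3)
W(H, O) = -3 + (3 + O)/(H + O) (W(H, O) = -3 + (O + 3)/(O + H) = -3 + (3 + O)/(H + O))
W(-185, -132)/98783 = ((3 - 3*(-185) - 2*(-132))/(-185 - 132))/98783 = ((3 + 555 + 264)/(-317))*(1/98783) = -1/317*822*(1/98783) = -822/317*1/98783 = -822/31314211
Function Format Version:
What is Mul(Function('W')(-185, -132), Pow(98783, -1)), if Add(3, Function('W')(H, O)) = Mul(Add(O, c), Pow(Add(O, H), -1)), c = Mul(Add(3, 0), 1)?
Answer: Rational(-822, 31314211) ≈ -2.6250e-5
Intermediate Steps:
c = 3 (c = Mul(3, 1) = 3)
Function('W')(H, O) = Add(-3, Mul(Pow(Add(H, O), -1), Add(3, O))) (Function('W')(H, O) = Add(-3, Mul(Add(O, 3), Pow(Add(O, H), -1))) = Add(-3, Mul(Add(3, O), Pow(Add(H, O), -1))) = Add(-3, Mul(Pow(Add(H, O), -1), Add(3, O))))
Mul(Function('W')(-185, -132), Pow(98783, -1)) = Mul(Mul(Pow(Add(-185, -132), -1), Add(3, Mul(-3, -185), Mul(-2, -132))), Pow(98783, -1)) = Mul(Mul(Pow(-317, -1), Add(3, 555, 264)), Rational(1, 98783)) = Mul(Mul(Rational(-1, 317), 822), Rational(1, 98783)) = Mul(Rational(-822, 317), Rational(1, 98783)) = Rational(-822, 31314211)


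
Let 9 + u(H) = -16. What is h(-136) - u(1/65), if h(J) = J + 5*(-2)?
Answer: -121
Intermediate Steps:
u(H) = -25 (u(H) = -9 - 16 = -25)
h(J) = -10 + J (h(J) = J - 10 = -10 + J)
h(-136) - u(1/65) = (-10 - 136) - 1*(-25) = -146 + 25 = -121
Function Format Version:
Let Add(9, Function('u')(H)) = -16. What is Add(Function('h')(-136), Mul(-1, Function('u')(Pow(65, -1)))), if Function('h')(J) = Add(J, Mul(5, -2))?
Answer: -121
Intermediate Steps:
Function('u')(H) = -25 (Function('u')(H) = Add(-9, -16) = -25)
Function('h')(J) = Add(-10, J) (Function('h')(J) = Add(J, -10) = Add(-10, J))
Add(Function('h')(-136), Mul(-1, Function('u')(Pow(65, -1)))) = Add(Add(-10, -136), Mul(-1, -25)) = Add(-146, 25) = -121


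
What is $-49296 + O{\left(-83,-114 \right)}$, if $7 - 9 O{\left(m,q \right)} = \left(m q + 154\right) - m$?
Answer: $- \frac{453356}{9} \approx -50373.0$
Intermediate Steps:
$O{\left(m,q \right)} = - \frac{49}{3} + \frac{m}{9} - \frac{m q}{9}$ ($O{\left(m,q \right)} = \frac{7}{9} - \frac{\left(m q + 154\right) - m}{9} = \frac{7}{9} - \frac{\left(154 + m q\right) - m}{9} = \frac{7}{9} - \frac{154 - m + m q}{9} = \frac{7}{9} - \left(\frac{154}{9} - \frac{m}{9} + \frac{m q}{9}\right) = - \frac{49}{3} + \frac{m}{9} - \frac{m q}{9}$)
$-49296 + O{\left(-83,-114 \right)} = -49296 - \left(\frac{230}{9} + \frac{3154}{3}\right) = -49296 - \frac{9692}{9} = - \frac{453356}{9}$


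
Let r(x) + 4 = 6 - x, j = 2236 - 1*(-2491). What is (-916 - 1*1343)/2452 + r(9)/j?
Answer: -10695457/11590604 ≈ -0.92277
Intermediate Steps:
j = 4727 (j = 2236 + 2491 = 4727)
r(x) = 2 - x (r(x) = -4 + (6 - x) = 2 - x)
(-916 - 1*1343)/2452 + r(9)/j = (-916 - 1*1343)/2452 + (2 - 1*9)/4727 = (-916 - 1343)*(1/2452) + (2 - 9)*(1/4727) = -2259*1/2452 - 7*1/4727 = -2259/2452 - 7/4727 = -10695457/11590604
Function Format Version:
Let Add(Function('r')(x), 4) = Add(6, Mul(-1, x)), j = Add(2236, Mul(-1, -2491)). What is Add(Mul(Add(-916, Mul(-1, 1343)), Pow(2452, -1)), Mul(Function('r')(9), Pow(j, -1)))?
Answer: Rational(-10695457, 11590604) ≈ -0.92277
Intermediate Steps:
j = 4727 (j = Add(2236, 2491) = 4727)
Function('r')(x) = Add(2, Mul(-1, x)) (Function('r')(x) = Add(-4, Add(6, Mul(-1, x))) = Add(2, Mul(-1, x)))
Add(Mul(Add(-916, Mul(-1, 1343)), Pow(2452, -1)), Mul(Function('r')(9), Pow(j, -1))) = Add(Mul(Add(-916, Mul(-1, 1343)), Pow(2452, -1)), Mul(Add(2, Mul(-1, 9)), Pow(4727, -1))) = Add(Mul(Add(-916, -1343), Rational(1, 2452)), Mul(Add(2, -9), Rational(1, 4727))) = Add(Mul(-2259, Rational(1, 2452)), Mul(-7, Rational(1, 4727))) = Add(Rational(-2259, 2452), Rational(-7, 4727)) = Rational(-10695457, 11590604)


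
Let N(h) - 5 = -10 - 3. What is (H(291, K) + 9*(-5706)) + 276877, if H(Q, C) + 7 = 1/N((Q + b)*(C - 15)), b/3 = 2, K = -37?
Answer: 1804127/8 ≈ 2.2552e+5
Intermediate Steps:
b = 6 (b = 3*2 = 6)
N(h) = -8 (N(h) = 5 + (-10 - 3) = 5 - 13 = -8)
H(Q, C) = -57/8 (H(Q, C) = -7 + 1/(-8) = -7 - ⅛ = -57/8)
(H(291, K) + 9*(-5706)) + 276877 = (-57/8 + 9*(-5706)) + 276877 = (-57/8 - 51354) + 276877 = -410889/8 + 276877 = 1804127/8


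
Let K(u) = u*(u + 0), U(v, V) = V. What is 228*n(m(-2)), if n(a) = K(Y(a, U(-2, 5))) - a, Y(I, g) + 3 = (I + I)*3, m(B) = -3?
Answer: 101232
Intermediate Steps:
Y(I, g) = -3 + 6*I (Y(I, g) = -3 + (I + I)*3 = -3 + (2*I)*3 = -3 + 6*I)
K(u) = u**2 (K(u) = u*u = u**2)
n(a) = (-3 + 6*a)**2 - a
228*n(m(-2)) = 228*(-1*(-3) + 9*(-1 + 2*(-3))**2) = 228*(3 + 9*(-1 - 6)**2) = 228*(3 + 9*(-7)**2) = 228*(3 + 9*49) = 228*(3 + 441) = 228*444 = 101232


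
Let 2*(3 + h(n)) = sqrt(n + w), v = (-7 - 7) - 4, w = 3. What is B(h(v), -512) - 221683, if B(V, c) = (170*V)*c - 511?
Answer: 38926 - 43520*I*sqrt(15) ≈ 38926.0 - 1.6855e+5*I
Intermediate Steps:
v = -18 (v = -14 - 4 = -18)
h(n) = -3 + sqrt(3 + n)/2 (h(n) = -3 + sqrt(n + 3)/2 = -3 + sqrt(3 + n)/2)
B(V, c) = -511 + 170*V*c (B(V, c) = 170*V*c - 511 = -511 + 170*V*c)
B(h(v), -512) - 221683 = (-511 + 170*(-3 + sqrt(3 - 18)/2)*(-512)) - 221683 = (-511 + 170*(-3 + sqrt(-15)/2)*(-512)) - 221683 = (-511 + 170*(-3 + (I*sqrt(15))/2)*(-512)) - 221683 = (-511 + 170*(-3 + I*sqrt(15)/2)*(-512)) - 221683 = (-511 + (261120 - 43520*I*sqrt(15))) - 221683 = (260609 - 43520*I*sqrt(15)) - 221683 = 38926 - 43520*I*sqrt(15)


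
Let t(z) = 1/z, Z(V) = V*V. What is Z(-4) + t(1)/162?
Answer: 2593/162 ≈ 16.006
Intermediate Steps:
Z(V) = V²
Z(-4) + t(1)/162 = (-4)² + 1/(1*162) = 16 + 1*(1/162) = 16 + 1/162 = 2593/162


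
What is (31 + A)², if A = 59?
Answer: 8100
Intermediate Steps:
(31 + A)² = (31 + 59)² = 90² = 8100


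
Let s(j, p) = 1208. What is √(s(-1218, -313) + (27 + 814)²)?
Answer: 3*√78721 ≈ 841.72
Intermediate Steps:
√(s(-1218, -313) + (27 + 814)²) = √(1208 + (27 + 814)²) = √(1208 + 841²) = √(1208 + 707281) = √708489 = 3*√78721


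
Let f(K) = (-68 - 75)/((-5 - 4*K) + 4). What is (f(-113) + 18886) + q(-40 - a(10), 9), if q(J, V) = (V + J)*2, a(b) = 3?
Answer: 771525/41 ≈ 18818.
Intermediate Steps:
q(J, V) = 2*J + 2*V (q(J, V) = (J + V)*2 = 2*J + 2*V)
f(K) = -143/(-1 - 4*K)
(f(-113) + 18886) + q(-40 - a(10), 9) = (143/(1 + 4*(-113)) + 18886) + (2*(-40 - 1*3) + 2*9) = (143/(1 - 452) + 18886) + (2*(-40 - 3) + 18) = (143/(-451) + 18886) + (2*(-43) + 18) = (143*(-1/451) + 18886) + (-86 + 18) = (-13/41 + 18886) - 68 = 774313/41 - 68 = 771525/41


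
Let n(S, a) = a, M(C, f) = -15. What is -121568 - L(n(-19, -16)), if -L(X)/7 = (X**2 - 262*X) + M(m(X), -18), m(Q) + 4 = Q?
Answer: -90537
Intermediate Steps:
m(Q) = -4 + Q
L(X) = 105 - 7*X**2 + 1834*X (L(X) = -7*((X**2 - 262*X) - 15) = -7*(-15 + X**2 - 262*X) = 105 - 7*X**2 + 1834*X)
-121568 - L(n(-19, -16)) = -121568 - (105 - 7*(-16)**2 + 1834*(-16)) = -121568 - (105 - 7*256 - 29344) = -121568 - (105 - 1792 - 29344) = -121568 - 1*(-31031) = -121568 + 31031 = -90537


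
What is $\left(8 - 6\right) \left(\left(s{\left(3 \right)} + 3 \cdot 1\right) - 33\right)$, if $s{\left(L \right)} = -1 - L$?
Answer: $-68$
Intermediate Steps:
$\left(8 - 6\right) \left(\left(s{\left(3 \right)} + 3 \cdot 1\right) - 33\right) = \left(8 - 6\right) \left(\left(\left(-1 - 3\right) + 3 \cdot 1\right) - 33\right) = \left(8 - 6\right) \left(\left(\left(-1 - 3\right) + 3\right) - 33\right) = 2 \left(\left(-4 + 3\right) - 33\right) = 2 \left(-1 - 33\right) = 2 \left(-34\right) = -68$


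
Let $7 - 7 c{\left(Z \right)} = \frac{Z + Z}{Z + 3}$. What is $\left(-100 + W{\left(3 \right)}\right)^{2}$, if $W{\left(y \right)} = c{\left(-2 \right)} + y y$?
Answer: $\frac{391876}{49} \approx 7997.5$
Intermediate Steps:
$c{\left(Z \right)} = 1 - \frac{2 Z}{7 \left(3 + Z\right)}$ ($c{\left(Z \right)} = 1 - \frac{\left(Z + Z\right) \frac{1}{Z + 3}}{7} = 1 - \frac{2 Z \frac{1}{3 + Z}}{7} = 1 - \frac{2 Z}{7 \left(3 + Z\right)}$)
$W{\left(y \right)} = \frac{11}{7} + y^{2}$ ($W{\left(y \right)} = \frac{21 + 5 \left(-2\right)}{7 \left(3 - 2\right)} + y y = \frac{21 - 10}{7 \cdot 1} + y^{2} = \frac{1}{7} \cdot 1 \cdot 11 + y^{2} = \frac{11}{7} + y^{2}$)
$\left(-100 + W{\left(3 \right)}\right)^{2} = \left(-100 + \left(\frac{11}{7} + 3^{2}\right)\right)^{2} = \left(-100 + \left(\frac{11}{7} + 9\right)\right)^{2} = \left(-100 + \frac{74}{7}\right)^{2} = \left(- \frac{626}{7}\right)^{2} = \frac{391876}{49}$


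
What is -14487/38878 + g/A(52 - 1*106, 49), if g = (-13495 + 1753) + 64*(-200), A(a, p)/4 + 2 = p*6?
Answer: -242766173/11352376 ≈ -21.385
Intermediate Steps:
A(a, p) = -8 + 24*p (A(a, p) = -8 + 4*(p*6) = -8 + 4*(6*p) = -8 + 24*p)
g = -24542 (g = -11742 - 12800 = -24542)
-14487/38878 + g/A(52 - 1*106, 49) = -14487/38878 - 24542/(-8 + 24*49) = -14487*1/38878 - 24542/(-8 + 1176) = -14487/38878 - 24542/1168 = -14487/38878 - 24542*1/1168 = -14487/38878 - 12271/584 = -242766173/11352376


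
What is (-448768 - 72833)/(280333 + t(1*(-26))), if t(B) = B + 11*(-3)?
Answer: -521601/280274 ≈ -1.8610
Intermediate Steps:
t(B) = -33 + B (t(B) = B - 33 = -33 + B)
(-448768 - 72833)/(280333 + t(1*(-26))) = (-448768 - 72833)/(280333 + (-33 + 1*(-26))) = -521601/(280333 + (-33 - 26)) = -521601/(280333 - 59) = -521601/280274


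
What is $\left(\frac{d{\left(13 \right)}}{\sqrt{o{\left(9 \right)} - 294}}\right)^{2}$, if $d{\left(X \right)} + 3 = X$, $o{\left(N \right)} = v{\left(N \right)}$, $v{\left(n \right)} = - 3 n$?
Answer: $- \frac{100}{321} \approx -0.31153$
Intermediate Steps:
$o{\left(N \right)} = - 3 N$
$d{\left(X \right)} = -3 + X$
$\left(\frac{d{\left(13 \right)}}{\sqrt{o{\left(9 \right)} - 294}}\right)^{2} = \left(\frac{-3 + 13}{\sqrt{\left(-3\right) 9 - 294}}\right)^{2} = \left(\frac{10}{\sqrt{-27 - 294}}\right)^{2} = \left(\frac{10}{\sqrt{-321}}\right)^{2} = \left(\frac{10}{i \sqrt{321}}\right)^{2} = \left(10 \left(- \frac{i \sqrt{321}}{321}\right)\right)^{2} = \left(- \frac{10 i \sqrt{321}}{321}\right)^{2} = - \frac{100}{321}$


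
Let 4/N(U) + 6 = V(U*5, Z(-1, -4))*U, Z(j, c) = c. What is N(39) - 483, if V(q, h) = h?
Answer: -39125/81 ≈ -483.02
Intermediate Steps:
N(U) = 4/(-6 - 4*U)
N(39) - 483 = 2/(-3 - 2*39) - 483 = 2/(-3 - 78) - 483 = 2/(-81) - 483 = 2*(-1/81) - 483 = -2/81 - 483 = -39125/81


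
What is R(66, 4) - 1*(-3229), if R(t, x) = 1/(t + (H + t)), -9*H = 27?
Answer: 416542/129 ≈ 3229.0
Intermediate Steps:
H = -3 (H = -⅑*27 = -3)
R(t, x) = 1/(-3 + 2*t) (R(t, x) = 1/(t + (-3 + t)) = 1/(-3 + 2*t))
R(66, 4) - 1*(-3229) = 1/(-3 + 2*66) - 1*(-3229) = 1/(-3 + 132) + 3229 = 1/129 + 3229 = 416542/129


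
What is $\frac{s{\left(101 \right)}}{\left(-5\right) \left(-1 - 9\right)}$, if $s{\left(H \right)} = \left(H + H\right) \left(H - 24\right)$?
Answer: $\frac{7777}{25} \approx 311.08$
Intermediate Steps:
$s{\left(H \right)} = 2 H \left(-24 + H\right)$
$\frac{s{\left(101 \right)}}{\left(-5\right) \left(-1 - 9\right)} = \frac{2 \cdot 101 \left(-24 + 101\right)}{\left(-5\right) \left(-1 - 9\right)} = \frac{2 \cdot 101 \cdot 77}{\left(-5\right) \left(-10\right)} = \frac{15554}{50} = 15554 \cdot \frac{1}{50} = \frac{7777}{25}$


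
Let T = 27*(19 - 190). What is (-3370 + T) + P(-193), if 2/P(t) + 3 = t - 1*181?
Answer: -3011101/377 ≈ -7987.0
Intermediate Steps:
P(t) = 2/(-184 + t) (P(t) = 2/(-3 + (t - 1*181)) = 2/(-3 + (t - 181)) = 2/(-3 + (-181 + t)) = 2/(-184 + t))
T = -4617 (T = 27*(-171) = -4617)
(-3370 + T) + P(-193) = (-3370 - 4617) + 2/(-184 - 193) = -7987 + 2/(-377) = -7987 + 2*(-1/377) = -7987 - 2/377 = -3011101/377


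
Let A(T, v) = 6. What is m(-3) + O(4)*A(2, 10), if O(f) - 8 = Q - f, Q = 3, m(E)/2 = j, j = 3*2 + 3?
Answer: 60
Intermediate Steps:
j = 9 (j = 6 + 3 = 9)
m(E) = 18 (m(E) = 2*9 = 18)
O(f) = 11 - f (O(f) = 8 + (3 - f) = 11 - f)
m(-3) + O(4)*A(2, 10) = 18 + (11 - 1*4)*6 = 18 + (11 - 4)*6 = 18 + 7*6 = 18 + 42 = 60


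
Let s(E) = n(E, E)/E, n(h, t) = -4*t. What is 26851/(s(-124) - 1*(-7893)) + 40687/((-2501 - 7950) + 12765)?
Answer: 383112957/18255146 ≈ 20.987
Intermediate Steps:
s(E) = -4 (s(E) = (-4*E)/E = -4)
26851/(s(-124) - 1*(-7893)) + 40687/((-2501 - 7950) + 12765) = 26851/(-4 - 1*(-7893)) + 40687/((-2501 - 7950) + 12765) = 26851/(-4 + 7893) + 40687/(-10451 + 12765) = 26851/7889 + 40687/2314 = 383112957/18255146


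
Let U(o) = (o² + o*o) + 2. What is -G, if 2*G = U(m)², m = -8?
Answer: -8450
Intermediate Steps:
U(o) = 2 + 2*o² (U(o) = (o² + o²) + 2 = 2*o² + 2 = 2 + 2*o²)
G = 8450 (G = (2 + 2*(-8)²)²/2 = (2 + 2*64)²/2 = (2 + 128)²/2 = (½)*130² = (½)*16900 = 8450)
-G = -1*8450 = -8450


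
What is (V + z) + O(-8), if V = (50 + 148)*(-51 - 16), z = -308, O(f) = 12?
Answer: -13562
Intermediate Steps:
V = -13266 (V = 198*(-67) = -13266)
(V + z) + O(-8) = (-13266 - 308) + 12 = -13574 + 12 = -13562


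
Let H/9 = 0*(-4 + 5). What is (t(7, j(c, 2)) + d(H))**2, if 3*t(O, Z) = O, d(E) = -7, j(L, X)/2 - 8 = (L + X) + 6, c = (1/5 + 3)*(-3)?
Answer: 196/9 ≈ 21.778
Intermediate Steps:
c = -48/5 (c = (1*(1/5) + 3)*(-3) = (1/5 + 3)*(-3) = (16/5)*(-3) = -48/5 ≈ -9.6000)
H = 0 (H = 9*(0*(-4 + 5)) = 9*(0*1) = 9*0 = 0)
j(L, X) = 28 + 2*L + 2*X (j(L, X) = 16 + 2*((L + X) + 6) = 16 + 2*(6 + L + X) = 16 + (12 + 2*L + 2*X) = 28 + 2*L + 2*X)
t(O, Z) = O/3
(t(7, j(c, 2)) + d(H))**2 = ((1/3)*7 - 7)**2 = (7/3 - 7)**2 = (-14/3)**2 = 196/9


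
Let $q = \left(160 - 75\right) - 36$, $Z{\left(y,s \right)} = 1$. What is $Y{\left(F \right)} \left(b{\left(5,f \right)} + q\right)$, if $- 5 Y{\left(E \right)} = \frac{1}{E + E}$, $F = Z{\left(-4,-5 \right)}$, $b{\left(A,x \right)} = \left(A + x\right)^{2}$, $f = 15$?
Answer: $- \frac{449}{10} \approx -44.9$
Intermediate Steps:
$F = 1$
$Y{\left(E \right)} = - \frac{1}{10 E}$ ($Y{\left(E \right)} = - \frac{1}{5 \left(E + E\right)} = - \frac{1}{5 \cdot 2 E} = - \frac{\frac{1}{2} \frac{1}{E}}{5} = - \frac{1}{10 E}$)
$q = 49$ ($q = 85 - 36 = 49$)
$Y{\left(F \right)} \left(b{\left(5,f \right)} + q\right) = - \frac{1}{10 \cdot 1} \left(\left(5 + 15\right)^{2} + 49\right) = \left(- \frac{1}{10}\right) 1 \left(20^{2} + 49\right) = - \frac{400 + 49}{10} = \left(- \frac{1}{10}\right) 449 = - \frac{449}{10}$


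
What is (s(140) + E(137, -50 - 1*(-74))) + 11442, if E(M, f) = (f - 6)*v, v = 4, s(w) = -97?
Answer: 11417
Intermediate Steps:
E(M, f) = -24 + 4*f (E(M, f) = (f - 6)*4 = (-6 + f)*4 = -24 + 4*f)
(s(140) + E(137, -50 - 1*(-74))) + 11442 = (-97 + (-24 + 4*(-50 - 1*(-74)))) + 11442 = (-97 + (-24 + 4*(-50 + 74))) + 11442 = (-97 + (-24 + 4*24)) + 11442 = (-97 + (-24 + 96)) + 11442 = (-97 + 72) + 11442 = -25 + 11442 = 11417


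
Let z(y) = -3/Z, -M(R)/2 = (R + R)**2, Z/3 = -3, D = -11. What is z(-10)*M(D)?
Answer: -968/3 ≈ -322.67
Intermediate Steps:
Z = -9 (Z = 3*(-3) = -9)
M(R) = -8*R**2 (M(R) = -2*(R + R)**2 = -2*4*R**2 = -8*R**2)
z(y) = 1/3 (z(y) = -3/(-9) = -3*(-1/9) = 1/3)
z(-10)*M(D) = (-8*(-11)**2)/3 = (-8*121)/3 = (1/3)*(-968) = -968/3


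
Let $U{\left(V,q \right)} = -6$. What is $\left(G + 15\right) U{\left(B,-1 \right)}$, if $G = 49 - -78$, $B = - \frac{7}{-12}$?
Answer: $-852$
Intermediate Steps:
$B = \frac{7}{12}$ ($B = \left(-7\right) \left(- \frac{1}{12}\right) = \frac{7}{12} \approx 0.58333$)
$G = 127$ ($G = 49 + 78 = 127$)
$\left(G + 15\right) U{\left(B,-1 \right)} = \left(127 + 15\right) \left(-6\right) = 142 \left(-6\right) = -852$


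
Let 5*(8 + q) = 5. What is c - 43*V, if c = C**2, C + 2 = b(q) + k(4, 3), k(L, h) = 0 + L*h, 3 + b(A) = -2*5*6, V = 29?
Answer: 1562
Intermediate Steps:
q = -7 (q = -8 + (1/5)*5 = -8 + 1 = -7)
b(A) = -63 (b(A) = -3 - 2*5*6 = -3 - 10*6 = -3 - 60 = -63)
k(L, h) = L*h
C = -53 (C = -2 + (-63 + 4*3) = -2 + (-63 + 12) = -2 - 51 = -53)
c = 2809 (c = (-53)**2 = 2809)
c - 43*V = 2809 - 43*29 = 2809 - 1*1247 = 2809 - 1247 = 1562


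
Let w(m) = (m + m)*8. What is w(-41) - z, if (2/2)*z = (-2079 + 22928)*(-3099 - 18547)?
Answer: 451296798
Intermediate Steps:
z = -451297454 (z = (-2079 + 22928)*(-3099 - 18547) = 20849*(-21646) = -451297454)
w(m) = 16*m (w(m) = (2*m)*8 = 16*m)
w(-41) - z = 16*(-41) - 1*(-451297454) = -656 + 451297454 = 451296798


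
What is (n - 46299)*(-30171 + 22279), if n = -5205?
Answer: 406469568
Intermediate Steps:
(n - 46299)*(-30171 + 22279) = (-5205 - 46299)*(-30171 + 22279) = -51504*(-7892) = 406469568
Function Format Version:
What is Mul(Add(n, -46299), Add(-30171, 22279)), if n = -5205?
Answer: 406469568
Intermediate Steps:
Mul(Add(n, -46299), Add(-30171, 22279)) = Mul(Add(-5205, -46299), Add(-30171, 22279)) = Mul(-51504, -7892) = 406469568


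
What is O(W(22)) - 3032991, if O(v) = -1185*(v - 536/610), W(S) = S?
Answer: -186539205/61 ≈ -3.0580e+6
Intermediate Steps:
O(v) = 63516/61 - 1185*v (O(v) = -1185*(v - 536*1/610) = -1185*(v - 268/305) = -1185*(-268/305 + v) = 63516/61 - 1185*v)
O(W(22)) - 3032991 = (63516/61 - 1185*22) - 3032991 = (63516/61 - 26070) - 3032991 = -1526754/61 - 3032991 = -186539205/61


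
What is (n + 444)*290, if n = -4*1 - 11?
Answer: 124410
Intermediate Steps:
n = -15 (n = -4 - 11 = -15)
(n + 444)*290 = (-15 + 444)*290 = 429*290 = 124410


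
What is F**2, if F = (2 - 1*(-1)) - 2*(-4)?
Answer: 121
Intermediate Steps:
F = 11 (F = (2 + 1) + 8 = 3 + 8 = 11)
F**2 = 11**2 = 121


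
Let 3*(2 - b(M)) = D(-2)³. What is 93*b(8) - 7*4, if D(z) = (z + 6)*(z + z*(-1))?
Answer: 158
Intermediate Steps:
D(z) = 0 (D(z) = (6 + z)*(z - z) = (6 + z)*0 = 0)
b(M) = 2 (b(M) = 2 - ⅓*0³ = 2 - ⅓*0 = 2 + 0 = 2)
93*b(8) - 7*4 = 93*2 - 7*4 = 186 - 28 = 158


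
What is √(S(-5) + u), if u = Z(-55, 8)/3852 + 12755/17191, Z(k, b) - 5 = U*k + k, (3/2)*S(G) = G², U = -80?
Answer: √2258047445500470/11036622 ≈ 4.3056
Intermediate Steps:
S(G) = 2*G²/3
Z(k, b) = 5 - 79*k (Z(k, b) = 5 + (-80*k + k) = 5 - 79*k)
u = 20652185/11036622 (u = (5 - 79*(-55))/3852 + 12755/17191 = (5 + 4345)*(1/3852) + 12755*(1/17191) = 4350*(1/3852) + 12755/17191 = 725/642 + 12755/17191 = 20652185/11036622 ≈ 1.8712)
√(S(-5) + u) = √((⅔)*(-5)² + 20652185/11036622) = √((⅔)*25 + 20652185/11036622) = √(50/3 + 20652185/11036622) = √(204595885/11036622) = √2258047445500470/11036622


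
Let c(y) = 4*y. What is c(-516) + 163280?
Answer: 161216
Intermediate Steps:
c(-516) + 163280 = 4*(-516) + 163280 = -2064 + 163280 = 161216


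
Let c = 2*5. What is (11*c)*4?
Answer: 440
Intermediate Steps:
c = 10
(11*c)*4 = (11*10)*4 = 110*4 = 440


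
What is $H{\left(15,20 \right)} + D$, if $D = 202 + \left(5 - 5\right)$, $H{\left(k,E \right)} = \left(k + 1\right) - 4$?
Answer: $214$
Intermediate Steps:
$H{\left(k,E \right)} = -3 + k$ ($H{\left(k,E \right)} = \left(1 + k\right) - 4 = -3 + k$)
$D = 202$ ($D = 202 + \left(5 - 5\right) = 202 + 0 = 202$)
$H{\left(15,20 \right)} + D = \left(-3 + 15\right) + 202 = 12 + 202 = 214$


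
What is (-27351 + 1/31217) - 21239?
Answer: -1516834029/31217 ≈ -48590.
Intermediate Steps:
(-27351 + 1/31217) - 21239 = -853816166/31217 - 21239 = -1516834029/31217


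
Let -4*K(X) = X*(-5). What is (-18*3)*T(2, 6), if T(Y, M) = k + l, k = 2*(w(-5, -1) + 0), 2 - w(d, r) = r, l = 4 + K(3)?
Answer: -1485/2 ≈ -742.50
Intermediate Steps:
K(X) = 5*X/4 (K(X) = -X*(-5)/4 = -(-5)*X/4 = 5*X/4)
l = 31/4 (l = 4 + (5/4)*3 = 4 + 15/4 = 31/4 ≈ 7.7500)
w(d, r) = 2 - r
k = 6 (k = 2*((2 - 1*(-1)) + 0) = 2*((2 + 1) + 0) = 2*(3 + 0) = 2*3 = 6)
T(Y, M) = 55/4 (T(Y, M) = 6 + 31/4 = 55/4)
(-18*3)*T(2, 6) = -18*3*(55/4) = -54*55/4 = -1485/2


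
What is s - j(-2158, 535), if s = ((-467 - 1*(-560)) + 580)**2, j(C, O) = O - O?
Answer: 452929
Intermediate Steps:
j(C, O) = 0
s = 452929 (s = ((-467 + 560) + 580)**2 = (93 + 580)**2 = 673**2 = 452929)
s - j(-2158, 535) = 452929 - 1*0 = 452929 + 0 = 452929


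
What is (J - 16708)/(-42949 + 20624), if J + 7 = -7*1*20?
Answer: 3371/4465 ≈ 0.75498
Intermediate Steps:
J = -147 (J = -7 - 7*1*20 = -7 - 7*20 = -7 - 140 = -147)
(J - 16708)/(-42949 + 20624) = (-147 - 16708)/(-42949 + 20624) = -16855/(-22325) = -16855*(-1/22325) = 3371/4465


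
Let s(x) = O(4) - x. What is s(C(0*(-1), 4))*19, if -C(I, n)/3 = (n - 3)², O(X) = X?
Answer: 133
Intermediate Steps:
C(I, n) = -3*(-3 + n)² (C(I, n) = -3*(n - 3)² = -3*(-3 + n)²)
s(x) = 4 - x
s(C(0*(-1), 4))*19 = (4 - (-3)*(-3 + 4)²)*19 = (4 - (-3)*1²)*19 = (4 - (-3))*19 = (4 - 1*(-3))*19 = (4 + 3)*19 = 7*19 = 133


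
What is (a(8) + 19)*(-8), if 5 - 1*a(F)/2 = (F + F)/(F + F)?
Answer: -216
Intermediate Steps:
a(F) = 8 (a(F) = 10 - 2*(F + F)/(F + F) = 10 - 2*2*F/(2*F) = 10 - 2*2*F*1/(2*F) = 10 - 2*1 = 10 - 2 = 8)
(a(8) + 19)*(-8) = (8 + 19)*(-8) = 27*(-8) = -216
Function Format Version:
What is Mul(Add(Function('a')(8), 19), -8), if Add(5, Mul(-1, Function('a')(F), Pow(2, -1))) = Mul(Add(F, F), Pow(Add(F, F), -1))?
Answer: -216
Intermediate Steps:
Function('a')(F) = 8 (Function('a')(F) = Add(10, Mul(-2, Mul(Add(F, F), Pow(Add(F, F), -1)))) = Add(10, Mul(-2, Mul(Mul(2, F), Pow(Mul(2, F), -1)))) = Add(10, Mul(-2, Mul(Mul(2, F), Mul(Rational(1, 2), Pow(F, -1))))) = Add(10, Mul(-2, 1)) = Add(10, -2) = 8)
Mul(Add(Function('a')(8), 19), -8) = Mul(Add(8, 19), -8) = Mul(27, -8) = -216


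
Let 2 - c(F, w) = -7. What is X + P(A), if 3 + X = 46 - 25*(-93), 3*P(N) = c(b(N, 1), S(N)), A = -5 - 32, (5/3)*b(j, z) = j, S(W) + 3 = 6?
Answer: 2371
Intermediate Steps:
S(W) = 3 (S(W) = -3 + 6 = 3)
b(j, z) = 3*j/5
c(F, w) = 9 (c(F, w) = 2 - 1*(-7) = 2 + 7 = 9)
A = -37
P(N) = 3 (P(N) = (⅓)*9 = 3)
X = 2368 (X = -3 + (46 - 25*(-93)) = -3 + (46 + 2325) = -3 + 2371 = 2368)
X + P(A) = 2368 + 3 = 2371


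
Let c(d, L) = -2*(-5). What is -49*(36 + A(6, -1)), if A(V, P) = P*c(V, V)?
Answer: -1274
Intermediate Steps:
c(d, L) = 10
A(V, P) = 10*P (A(V, P) = P*10 = 10*P)
-49*(36 + A(6, -1)) = -49*(36 + 10*(-1)) = -49*(36 - 10) = -49*26 = -1274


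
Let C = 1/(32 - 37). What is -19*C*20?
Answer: 76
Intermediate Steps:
C = -⅕ (C = 1/(-5) = -⅕ ≈ -0.20000)
-19*C*20 = -19*(-⅕)*20 = (19/5)*20 = 76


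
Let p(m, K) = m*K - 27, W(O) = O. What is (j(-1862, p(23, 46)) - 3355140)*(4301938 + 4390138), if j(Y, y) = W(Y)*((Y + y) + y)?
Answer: -32400060973040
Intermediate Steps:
p(m, K) = -27 + K*m (p(m, K) = K*m - 27 = -27 + K*m)
j(Y, y) = Y*(Y + 2*y) (j(Y, y) = Y*((Y + y) + y) = Y*(Y + 2*y))
(j(-1862, p(23, 46)) - 3355140)*(4301938 + 4390138) = (-1862*(-1862 + 2*(-27 + 46*23)) - 3355140)*(4301938 + 4390138) = (-1862*(-1862 + 2*(-27 + 1058)) - 3355140)*8692076 = (-1862*(-1862 + 2*1031) - 3355140)*8692076 = (-1862*(-1862 + 2062) - 3355140)*8692076 = (-1862*200 - 3355140)*8692076 = (-372400 - 3355140)*8692076 = -3727540*8692076 = -32400060973040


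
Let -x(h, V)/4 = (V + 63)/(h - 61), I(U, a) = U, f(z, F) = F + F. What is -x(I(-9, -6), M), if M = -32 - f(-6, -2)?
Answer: -2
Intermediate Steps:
f(z, F) = 2*F
M = -28 (M = -32 - 2*(-2) = -32 - 1*(-4) = -32 + 4 = -28)
x(h, V) = -4*(63 + V)/(-61 + h) (x(h, V) = -4*(V + 63)/(h - 61) = -4*(63 + V)/(-61 + h))
-x(I(-9, -6), M) = -4*(-63 - 1*(-28))/(-61 - 9) = -4*(-63 + 28)/(-70) = -4*(-1)*(-35)/70 = -1*2 = -2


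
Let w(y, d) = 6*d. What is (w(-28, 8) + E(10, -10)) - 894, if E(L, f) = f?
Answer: -856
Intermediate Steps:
(w(-28, 8) + E(10, -10)) - 894 = (6*8 - 10) - 894 = (48 - 10) - 894 = 38 - 894 = -856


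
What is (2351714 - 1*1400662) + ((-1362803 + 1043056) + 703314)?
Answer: 1334619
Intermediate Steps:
(2351714 - 1*1400662) + ((-1362803 + 1043056) + 703314) = (2351714 - 1400662) + (-319747 + 703314) = 951052 + 383567 = 1334619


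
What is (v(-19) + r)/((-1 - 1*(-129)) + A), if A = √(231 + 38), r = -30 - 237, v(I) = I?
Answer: -3328/1465 + 26*√269/1465 ≈ -1.9806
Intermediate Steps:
r = -267
A = √269 ≈ 16.401
(v(-19) + r)/((-1 - 1*(-129)) + A) = (-19 - 267)/((-1 - 1*(-129)) + √269) = -286/((-1 + 129) + √269) = -286/(128 + √269)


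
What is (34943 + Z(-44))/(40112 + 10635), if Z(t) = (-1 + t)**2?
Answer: 36968/50747 ≈ 0.72848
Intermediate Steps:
(34943 + Z(-44))/(40112 + 10635) = (34943 + (-1 - 44)**2)/(40112 + 10635) = (34943 + (-45)**2)/50747 = (34943 + 2025)*(1/50747) = 36968*(1/50747) = 36968/50747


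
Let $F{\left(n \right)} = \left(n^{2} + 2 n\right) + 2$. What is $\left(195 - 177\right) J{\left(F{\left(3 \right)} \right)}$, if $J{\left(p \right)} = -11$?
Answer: $-198$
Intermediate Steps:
$F{\left(n \right)} = 2 + n^{2} + 2 n$
$\left(195 - 177\right) J{\left(F{\left(3 \right)} \right)} = \left(195 - 177\right) \left(-11\right) = 18 \left(-11\right) = -198$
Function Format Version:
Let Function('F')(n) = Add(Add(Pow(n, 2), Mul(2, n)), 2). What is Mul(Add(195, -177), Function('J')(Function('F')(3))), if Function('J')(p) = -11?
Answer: -198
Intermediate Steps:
Function('F')(n) = Add(2, Pow(n, 2), Mul(2, n))
Mul(Add(195, -177), Function('J')(Function('F')(3))) = Mul(Add(195, -177), -11) = Mul(18, -11) = -198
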